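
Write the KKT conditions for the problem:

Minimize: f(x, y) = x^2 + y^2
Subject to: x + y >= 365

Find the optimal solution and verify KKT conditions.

KKT conditions for min x^2 + y^2 s.t. x + y >= 365:
Stationarity: 2x = mu, 2y = mu
So x = y = mu/2.
Complementary slackness: mu*(x + y - 365) = 0
Primal feasibility: x + y >= 365; dual feasibility: mu >= 0
If mu = 0 then x = y = 0, but 0 + 0 < 365 is infeasible, so the constraint is active.
Constraint active: x + y = 2*(mu/2) = 365 => mu = 365
x = y = 365/2, f = 133225/2
Verify: stationarity 2*(365/2) = 365 = mu; primal 365/2 + 365/2 = 365 >= 365; dual mu = 365 >= 0; complementary slackness 365*(365 - 365) = 0. All KKT conditions hold.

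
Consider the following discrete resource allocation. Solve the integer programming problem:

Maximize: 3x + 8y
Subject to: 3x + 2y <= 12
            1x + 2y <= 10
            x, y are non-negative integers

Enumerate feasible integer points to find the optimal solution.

Constraint 1: 3x + 2y <= 12
Constraint 2: 1x + 2y <= 10
Feasible x range (need y >= 0): 0 <= x <= min(12/3, 10/1) => x in {0, ..., 4}.
Enumerate feasible integer points row by row (the coefficient of y is 8 > 0, so for each x the largest feasible y gives the best value):
  x = 0: y <= min((12 - 3*0)/2, (10 - 1*0)/2) => y in {0, ..., 5}; best 3*0 + 8*5 = 40
  x = 1: y <= min((12 - 3*1)/2, (10 - 1*1)/2) => y in {0, ..., 4}; best 3*1 + 8*4 = 35
  x = 2: y <= min((12 - 3*2)/2, (10 - 1*2)/2) => y in {0, ..., 3}; best 3*2 + 8*3 = 30
  x = 3: y <= min((12 - 3*3)/2, (10 - 1*3)/2) => y in {0, ..., 1}; best 3*3 + 8*1 = 17
  x = 4: y <= min((12 - 3*4)/2, (10 - 1*4)/2) => y in {0}; best 3*4 + 8*0 = 12
The maximum 3x + 8y = 40 is achieved at x = 0, y = 5.
Check: 3*0 + 2*5 = 10 <= 12 and 1*0 + 2*5 = 10 <= 10.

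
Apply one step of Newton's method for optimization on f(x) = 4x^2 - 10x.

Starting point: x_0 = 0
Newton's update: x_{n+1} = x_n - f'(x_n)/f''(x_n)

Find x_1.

f(x) = 4x^2 - 10x
f'(x) = 8x + (-10), f''(x) = 8
Newton step: x_1 = x_0 - f'(x_0)/f''(x_0)
f'(0) = -10
x_1 = 0 - -10/8 = 5/4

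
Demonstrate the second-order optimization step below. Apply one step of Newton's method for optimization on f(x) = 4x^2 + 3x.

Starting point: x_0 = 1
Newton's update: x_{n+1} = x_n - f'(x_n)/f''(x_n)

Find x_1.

f(x) = 4x^2 + 3x
f'(x) = 8x + (3), f''(x) = 8
Newton step: x_1 = x_0 - f'(x_0)/f''(x_0)
f'(1) = 11
x_1 = 1 - 11/8 = -3/8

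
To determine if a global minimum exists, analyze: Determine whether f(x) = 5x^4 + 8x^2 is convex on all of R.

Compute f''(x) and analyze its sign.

f(x) = 5x^4 + 8x^2
f'(x) = 20x^3 + 16x
f''(x) = 60x^2 + 16
f''(x) = 60x^2 + 16 >= 16 > 0 for all x
Therefore, f is convex on R.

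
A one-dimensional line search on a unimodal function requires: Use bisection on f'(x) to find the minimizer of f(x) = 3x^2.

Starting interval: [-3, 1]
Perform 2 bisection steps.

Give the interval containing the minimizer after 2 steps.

Finding critical point of f(x) = 3x^2 using bisection on f'(x) = 6x + 0.
f'(x) = 0 when x = 0.
Starting interval: [-3, 1]
Step 1: mid = -1, f'(mid) = -6, new interval = [-1, 1]
Step 2: mid = 0, f'(mid) = 0, new interval = [0, 0]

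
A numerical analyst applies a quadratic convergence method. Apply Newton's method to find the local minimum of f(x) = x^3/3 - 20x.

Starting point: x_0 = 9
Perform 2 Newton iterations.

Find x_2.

f(x) = x^3/3 - 20x
f'(x) = x^2 - 20, f''(x) = 2x
Newton update: x_{n+1} = x_n - (x_n^2 - 20)/(2*x_n)
Step 1: x_0 = 9, f'=61, f''=18, x_1 = 101/18
Step 2: x_1 = 101/18, f'=3721/324, f''=101/9, x_2 = 16681/3636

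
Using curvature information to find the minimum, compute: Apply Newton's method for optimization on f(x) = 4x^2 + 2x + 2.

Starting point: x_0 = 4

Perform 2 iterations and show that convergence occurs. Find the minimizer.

f(x) = 4x^2 + 2x + 2, f'(x) = 8x + (2), f''(x) = 8
Step 1: f'(4) = 34, x_1 = 4 - 34/8 = -1/4
Step 2: f'(-1/4) = 0, x_2 = -1/4 (converged)
Newton's method converges in 1 step for quadratics.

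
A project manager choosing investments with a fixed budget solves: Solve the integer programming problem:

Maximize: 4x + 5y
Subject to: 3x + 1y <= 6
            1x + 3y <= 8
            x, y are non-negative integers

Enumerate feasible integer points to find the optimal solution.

Constraint 1: 3x + 1y <= 6
Constraint 2: 1x + 3y <= 8
Feasible x range (need y >= 0): 0 <= x <= min(6/3, 8/1) => x in {0, ..., 2}.
Enumerate feasible integer points row by row (the coefficient of y is 5 > 0, so for each x the largest feasible y gives the best value):
  x = 0: y <= min((6 - 3*0)/1, (8 - 1*0)/3) => y in {0, ..., 2}; best 4*0 + 5*2 = 10
  x = 1: y <= min((6 - 3*1)/1, (8 - 1*1)/3) => y in {0, ..., 2}; best 4*1 + 5*2 = 14
  x = 2: y <= min((6 - 3*2)/1, (8 - 1*2)/3) => y in {0}; best 4*2 + 5*0 = 8
The maximum 4x + 5y = 14 is achieved at x = 1, y = 2.
Check: 3*1 + 1*2 = 5 <= 6 and 1*1 + 3*2 = 7 <= 8.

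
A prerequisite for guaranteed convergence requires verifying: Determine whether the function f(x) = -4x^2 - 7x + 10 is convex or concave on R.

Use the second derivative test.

f(x) = -4x^2 - 7x + 10
f'(x) = -8x - 7
f''(x) = -8
Since f''(x) = -8 < 0 for all x, f is concave on R.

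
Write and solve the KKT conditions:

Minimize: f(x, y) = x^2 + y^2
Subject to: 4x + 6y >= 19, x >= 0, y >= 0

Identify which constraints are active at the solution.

KKT conditions for min x^2 + y^2 s.t. 4x + 6y >= 19, x >= 0, y >= 0:
Stationarity: 2x = mu*4 + mu_x, 2y = mu*6 + mu_y, with mu, mu_x, mu_y >= 0
Complementary slackness: mu*(4x + 6y - 19) = 0, mu_x*x = 0, mu_y*y = 0
(0, 0) is infeasible (4*0 + 6*0 < 19), so if mu = 0 stationarity would force x = mu_x/2 >= 0, y = mu_y/2 >= 0 with mu_x*x = mu_y*y = 0, i.e. x = y = 0: contradiction. Hence mu > 0 and 4x + 6y = 19 is active.
Try x > 0, y > 0 (so mu_x = mu_y = 0): x = 4*mu/2, y = 6*mu/2
Substitute: 4*(4*mu/2) + 6*(6*mu/2) = 19
  mu*52/2 = 19 => mu = 19/26
x* = 19/13 > 0, y* = 57/26 > 0, consistent with mu_x = mu_y = 0.
f is convex and the constraints are linear, so this KKT point is the global minimum.
f* = 361/52
Active constraints: 4x + 6y >= 19 (holds with equality, mu = 19/26 > 0); x >= 0 and y >= 0 are inactive (mu_x = mu_y = 0).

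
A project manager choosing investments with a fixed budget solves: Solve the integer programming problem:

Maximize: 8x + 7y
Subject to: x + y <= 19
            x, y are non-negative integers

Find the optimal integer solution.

Objective: 8x + 7y, constraint: x + y <= 19
Coefficient of x is 8 >= coefficient of y is 7, so allocate the entire budget to x.
Optimal: x = 19, y = 0, value = 152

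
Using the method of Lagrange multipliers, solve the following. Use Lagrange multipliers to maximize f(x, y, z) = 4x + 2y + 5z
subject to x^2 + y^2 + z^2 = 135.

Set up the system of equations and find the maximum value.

Lagrange conditions: 4 = 2*lambda*x, 2 = 2*lambda*y, 5 = 2*lambda*z
So x:4 = y:2 = z:5, i.e. x = 4t, y = 2t, z = 5t
Constraint: t^2*(4^2 + 2^2 + 5^2) = 135
  t^2 * 45 = 135  =>  t = sqrt(3)
Maximum = 4*4t + 2*2t + 5*5t = 45*sqrt(3) = sqrt(6075)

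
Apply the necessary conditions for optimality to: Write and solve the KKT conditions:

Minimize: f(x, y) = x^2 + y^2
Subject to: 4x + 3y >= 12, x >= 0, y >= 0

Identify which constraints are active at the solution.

KKT conditions for min x^2 + y^2 s.t. 4x + 3y >= 12, x >= 0, y >= 0:
Stationarity: 2x = mu*4 + mu_x, 2y = mu*3 + mu_y, with mu, mu_x, mu_y >= 0
Complementary slackness: mu*(4x + 3y - 12) = 0, mu_x*x = 0, mu_y*y = 0
(0, 0) is infeasible (4*0 + 3*0 < 12), so if mu = 0 stationarity would force x = mu_x/2 >= 0, y = mu_y/2 >= 0 with mu_x*x = mu_y*y = 0, i.e. x = y = 0: contradiction. Hence mu > 0 and 4x + 3y = 12 is active.
Try x > 0, y > 0 (so mu_x = mu_y = 0): x = 4*mu/2, y = 3*mu/2
Substitute: 4*(4*mu/2) + 3*(3*mu/2) = 12
  mu*25/2 = 12 => mu = 24/25
x* = 48/25 > 0, y* = 36/25 > 0, consistent with mu_x = mu_y = 0.
f is convex and the constraints are linear, so this KKT point is the global minimum.
f* = 144/25
Active constraints: 4x + 3y >= 12 (holds with equality, mu = 24/25 > 0); x >= 0 and y >= 0 are inactive (mu_x = mu_y = 0).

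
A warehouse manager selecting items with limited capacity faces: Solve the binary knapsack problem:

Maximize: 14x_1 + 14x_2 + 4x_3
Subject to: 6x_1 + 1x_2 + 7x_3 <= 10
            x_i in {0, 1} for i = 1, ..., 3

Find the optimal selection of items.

Items: item 1 (v=14, w=6), item 2 (v=14, w=1), item 3 (v=4, w=7)
Capacity: 10
Checking all 8 subsets (w = total weight, v = total value):
  {}: w = 0, v = 0
  {1}: w = 6, v = 14
  {2}: w = 1, v = 14
  {3}: w = 7, v = 4
  {1, 2}: w = 7, v = 28
  {1, 3}: w = 13 > 10, infeasible
  {2, 3}: w = 8, v = 18
  {1, 2, 3}: w = 14 > 10, infeasible
Best feasible subset: items [1, 2]
Total weight: 7 <= 10, total value: 28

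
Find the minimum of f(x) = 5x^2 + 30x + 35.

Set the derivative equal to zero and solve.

f(x) = 5x^2 + 30x + 35
f'(x) = 10x + (30) = 0
x = -30/10 = -3
f(-3) = -10
Since f''(x) = 10 > 0, this is a minimum.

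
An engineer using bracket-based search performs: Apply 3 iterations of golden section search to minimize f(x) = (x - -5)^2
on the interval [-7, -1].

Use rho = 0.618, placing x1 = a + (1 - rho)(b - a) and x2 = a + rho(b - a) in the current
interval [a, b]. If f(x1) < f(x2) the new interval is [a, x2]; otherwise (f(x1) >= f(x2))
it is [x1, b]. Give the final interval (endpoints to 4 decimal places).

Golden section search for min of f(x) = (x - -5)^2 on [-7, -1].
Each step: x1 = a + (1 - rho)(b - a), x2 = a + rho(b - a); if f(x1) < f(x2) keep [a, x2], otherwise keep [x1, b].
Step 1: [-7.0000, -1.0000], x1=-4.7080 (f=0.0853), x2=-3.2920 (f=2.9173); f(x1) < f(x2) => keep [-7.0000, -3.2920]
Step 2: [-7.0000, -3.2920], x1=-5.5835 (f=0.3405), x2=-4.7085 (f=0.0850); f(x1) > f(x2) => keep [-5.5835, -3.2920]
Step 3: [-5.5835, -3.2920], x1=-4.7082 (f=0.0852), x2=-4.1674 (f=0.6933); f(x1) < f(x2) => keep [-5.5835, -4.1674]
Final interval: [-5.5835, -4.1674]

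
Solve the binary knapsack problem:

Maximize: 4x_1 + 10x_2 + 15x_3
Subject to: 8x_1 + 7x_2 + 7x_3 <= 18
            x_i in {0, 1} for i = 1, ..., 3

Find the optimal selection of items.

Items: item 1 (v=4, w=8), item 2 (v=10, w=7), item 3 (v=15, w=7)
Capacity: 18
Checking all 8 subsets (w = total weight, v = total value):
  {}: w = 0, v = 0
  {1}: w = 8, v = 4
  {2}: w = 7, v = 10
  {3}: w = 7, v = 15
  {1, 2}: w = 15, v = 14
  {1, 3}: w = 15, v = 19
  {2, 3}: w = 14, v = 25
  {1, 2, 3}: w = 22 > 18, infeasible
Best feasible subset: items [2, 3]
Total weight: 14 <= 18, total value: 25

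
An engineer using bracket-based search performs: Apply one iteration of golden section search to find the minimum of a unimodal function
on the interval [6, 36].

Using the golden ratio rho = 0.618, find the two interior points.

Golden section search on [6, 36].
Golden ratio rho = 0.618 (approx).
Interior points:
  x_1 = 6 + (1-0.618)*30 = 17.4600
  x_2 = 6 + 0.618*30 = 24.5400
Compare f(x_1) and f(x_2) to determine which subinterval to keep.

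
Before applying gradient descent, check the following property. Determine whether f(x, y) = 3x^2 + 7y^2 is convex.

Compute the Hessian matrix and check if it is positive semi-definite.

f(x,y) = 3x^2 + 7y^2
Hessian H = [[6, 0], [0, 14]]
trace(H) = 20, det(H) = 84
Eigenvalues: (20 +/- sqrt(64)) / 2 = 14, 6
Since both eigenvalues > 0, f is convex.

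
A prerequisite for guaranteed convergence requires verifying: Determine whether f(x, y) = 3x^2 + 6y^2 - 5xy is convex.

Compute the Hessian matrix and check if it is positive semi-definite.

f(x,y) = 3x^2 + 6y^2 - 5xy
Hessian H = [[6, -5], [-5, 12]]
trace(H) = 18, det(H) = 47
Eigenvalues: (18 +/- sqrt(136)) / 2 = 14.83, 3.169
Since both eigenvalues > 0, f is convex.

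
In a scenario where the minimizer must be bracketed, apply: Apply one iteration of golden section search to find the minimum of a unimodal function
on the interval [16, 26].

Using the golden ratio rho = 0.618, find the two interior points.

Golden section search on [16, 26].
Golden ratio rho = 0.618 (approx).
Interior points:
  x_1 = 16 + (1-0.618)*10 = 19.8200
  x_2 = 16 + 0.618*10 = 22.1800
Compare f(x_1) and f(x_2) to determine which subinterval to keep.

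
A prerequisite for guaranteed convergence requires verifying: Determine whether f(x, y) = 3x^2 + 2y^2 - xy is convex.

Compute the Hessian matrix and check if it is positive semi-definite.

f(x,y) = 3x^2 + 2y^2 - xy
Hessian H = [[6, -1], [-1, 4]]
trace(H) = 10, det(H) = 23
Eigenvalues: (10 +/- sqrt(8)) / 2 = 6.414, 3.586
Since both eigenvalues > 0, f is convex.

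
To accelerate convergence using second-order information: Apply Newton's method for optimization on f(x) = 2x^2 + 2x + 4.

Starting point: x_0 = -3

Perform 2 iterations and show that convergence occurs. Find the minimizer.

f(x) = 2x^2 + 2x + 4, f'(x) = 4x + (2), f''(x) = 4
Step 1: f'(-3) = -10, x_1 = -3 - -10/4 = -1/2
Step 2: f'(-1/2) = 0, x_2 = -1/2 (converged)
Newton's method converges in 1 step for quadratics.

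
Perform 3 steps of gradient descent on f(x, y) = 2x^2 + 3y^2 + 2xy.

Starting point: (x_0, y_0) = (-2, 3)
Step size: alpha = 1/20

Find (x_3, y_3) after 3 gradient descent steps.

f(x,y) = 2x^2 + 3y^2 + 2xy
grad_x = 4x + 2y, grad_y = 6y + 2x
Step 1: grad = (-2, 14), (-19/10, 23/10)
Step 2: grad = (-3, 10), (-7/4, 9/5)
Step 3: grad = (-17/5, 73/10), (-79/50, 287/200)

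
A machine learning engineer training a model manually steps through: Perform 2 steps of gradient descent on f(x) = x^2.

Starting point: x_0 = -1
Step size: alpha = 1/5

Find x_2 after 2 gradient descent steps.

f(x) = x^2, f'(x) = 2x + (0)
Step 1: f'(-1) = -2, x_1 = -1 - 1/5 * -2 = -3/5
Step 2: f'(-3/5) = -6/5, x_2 = -3/5 - 1/5 * -6/5 = -9/25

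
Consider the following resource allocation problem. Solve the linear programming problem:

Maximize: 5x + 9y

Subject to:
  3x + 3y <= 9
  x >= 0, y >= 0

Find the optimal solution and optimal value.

The feasible region has vertices at [(0, 0), (3, 0), (0, 3)].
Checking objective 5x + 9y at each vertex:
  (0, 0): 5*0 + 9*0 = 0
  (3, 0): 5*3 + 9*0 = 15
  (0, 3): 5*0 + 9*3 = 27
Maximum is 27 at (0, 3).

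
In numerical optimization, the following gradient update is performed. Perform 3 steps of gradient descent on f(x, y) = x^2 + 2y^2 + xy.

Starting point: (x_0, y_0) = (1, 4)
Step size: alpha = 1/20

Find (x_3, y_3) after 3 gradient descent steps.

f(x,y) = x^2 + 2y^2 + xy
grad_x = 2x + 1y, grad_y = 4y + 1x
Step 1: grad = (6, 17), (7/10, 63/20)
Step 2: grad = (91/20, 133/10), (189/400, 497/200)
Step 3: grad = (343/100, 833/80), (301/1000, 3143/1600)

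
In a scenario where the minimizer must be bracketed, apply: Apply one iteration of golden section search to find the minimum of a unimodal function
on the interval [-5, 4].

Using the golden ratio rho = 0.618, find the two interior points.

Golden section search on [-5, 4].
Golden ratio rho = 0.618 (approx).
Interior points:
  x_1 = -5 + (1-0.618)*9 = -1.5620
  x_2 = -5 + 0.618*9 = 0.5620
Compare f(x_1) and f(x_2) to determine which subinterval to keep.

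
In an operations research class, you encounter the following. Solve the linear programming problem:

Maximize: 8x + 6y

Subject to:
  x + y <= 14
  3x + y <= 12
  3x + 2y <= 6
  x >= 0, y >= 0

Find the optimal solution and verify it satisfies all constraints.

Feasible vertices: (0, 0), (0, 3), (2, 0)
Objective 8x + 6y at each vertex:
  (0, 0): 0
  (0, 3): 18
  (2, 0): 16
Maximum is 18 at (0, 3).
Verify constraints at (x, y) = (0, 3):
  1*0 + 1*3 = 3 <= 14
  3*0 + 1*3 = 3 <= 12
  3*0 + 2*3 = 6 <= 6 (active)
  x = 0 >= 0, y = 3 >= 0. All constraints satisfied.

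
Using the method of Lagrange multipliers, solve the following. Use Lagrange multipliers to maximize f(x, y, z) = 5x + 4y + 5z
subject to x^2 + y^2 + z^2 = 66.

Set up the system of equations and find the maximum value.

Lagrange conditions: 5 = 2*lambda*x, 4 = 2*lambda*y, 5 = 2*lambda*z
So x:5 = y:4 = z:5, i.e. x = 5t, y = 4t, z = 5t
Constraint: t^2*(5^2 + 4^2 + 5^2) = 66
  t^2 * 66 = 66  =>  t = sqrt(1)
Maximum = 5*5t + 4*4t + 5*5t = 66*sqrt(1) = 66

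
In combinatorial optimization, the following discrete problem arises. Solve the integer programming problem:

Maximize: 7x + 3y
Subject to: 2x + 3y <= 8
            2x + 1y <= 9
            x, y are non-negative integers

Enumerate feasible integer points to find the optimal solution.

Constraint 1: 2x + 3y <= 8
Constraint 2: 2x + 1y <= 9
Feasible x range (need y >= 0): 0 <= x <= min(8/2, 9/2) => x in {0, ..., 4}.
Enumerate feasible integer points row by row (the coefficient of y is 3 > 0, so for each x the largest feasible y gives the best value):
  x = 0: y <= min((8 - 2*0)/3, (9 - 2*0)/1) => y in {0, ..., 2}; best 7*0 + 3*2 = 6
  x = 1: y <= min((8 - 2*1)/3, (9 - 2*1)/1) => y in {0, ..., 2}; best 7*1 + 3*2 = 13
  x = 2: y <= min((8 - 2*2)/3, (9 - 2*2)/1) => y in {0, ..., 1}; best 7*2 + 3*1 = 17
  x = 3: y <= min((8 - 2*3)/3, (9 - 2*3)/1) => y in {0}; best 7*3 + 3*0 = 21
  x = 4: y <= min((8 - 2*4)/3, (9 - 2*4)/1) => y in {0}; best 7*4 + 3*0 = 28
The maximum 7x + 3y = 28 is achieved at x = 4, y = 0.
Check: 2*4 + 3*0 = 8 <= 8 and 2*4 + 1*0 = 8 <= 9.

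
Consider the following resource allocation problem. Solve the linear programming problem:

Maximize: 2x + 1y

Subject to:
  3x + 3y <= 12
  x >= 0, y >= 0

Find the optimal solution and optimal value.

The feasible region has vertices at [(0, 0), (4, 0), (0, 4)].
Checking objective 2x + 1y at each vertex:
  (0, 0): 2*0 + 1*0 = 0
  (4, 0): 2*4 + 1*0 = 8
  (0, 4): 2*0 + 1*4 = 4
Maximum is 8 at (4, 0).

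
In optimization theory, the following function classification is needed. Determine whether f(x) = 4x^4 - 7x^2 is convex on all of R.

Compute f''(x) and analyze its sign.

f(x) = 4x^4 - 7x^2
f'(x) = 16x^3 + -14x
f''(x) = 48x^2 + -14
f''(0) = -14 < 0, so not convex near x = 0
Therefore, f is not globally convex on R.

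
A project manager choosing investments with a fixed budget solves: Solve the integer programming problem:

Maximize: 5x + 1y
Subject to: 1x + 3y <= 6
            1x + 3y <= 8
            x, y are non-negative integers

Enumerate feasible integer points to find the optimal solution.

Constraint 1: 1x + 3y <= 6
Constraint 2: 1x + 3y <= 8
Feasible x range (need y >= 0): 0 <= x <= min(6/1, 8/1) => x in {0, ..., 6}.
Enumerate feasible integer points row by row (the coefficient of y is 1 > 0, so for each x the largest feasible y gives the best value):
  x = 0: y <= min((6 - 1*0)/3, (8 - 1*0)/3) => y in {0, ..., 2}; best 5*0 + 1*2 = 2
  x = 1: y <= min((6 - 1*1)/3, (8 - 1*1)/3) => y in {0, ..., 1}; best 5*1 + 1*1 = 6
  x = 2: y <= min((6 - 1*2)/3, (8 - 1*2)/3) => y in {0, ..., 1}; best 5*2 + 1*1 = 11
  x = 3: y <= min((6 - 1*3)/3, (8 - 1*3)/3) => y in {0, ..., 1}; best 5*3 + 1*1 = 16
  x = 4: y <= min((6 - 1*4)/3, (8 - 1*4)/3) => y in {0}; best 5*4 + 1*0 = 20
  x = 5: y <= min((6 - 1*5)/3, (8 - 1*5)/3) => y in {0}; best 5*5 + 1*0 = 25
  x = 6: y <= min((6 - 1*6)/3, (8 - 1*6)/3) => y in {0}; best 5*6 + 1*0 = 30
The maximum 5x + 1y = 30 is achieved at x = 6, y = 0.
Check: 1*6 + 3*0 = 6 <= 6 and 1*6 + 3*0 = 6 <= 8.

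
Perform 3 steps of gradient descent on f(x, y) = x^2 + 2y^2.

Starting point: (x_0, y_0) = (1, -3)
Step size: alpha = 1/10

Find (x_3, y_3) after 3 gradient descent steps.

f(x,y) = x^2 + 2y^2
grad_x = 2x + 0y, grad_y = 4y + 0x
Step 1: grad = (2, -12), (4/5, -9/5)
Step 2: grad = (8/5, -36/5), (16/25, -27/25)
Step 3: grad = (32/25, -108/25), (64/125, -81/125)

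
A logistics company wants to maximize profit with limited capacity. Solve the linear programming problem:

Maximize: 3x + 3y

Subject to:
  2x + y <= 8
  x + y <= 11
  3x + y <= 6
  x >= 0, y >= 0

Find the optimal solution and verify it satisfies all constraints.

Feasible vertices: (0, 0), (0, 6), (2, 0)
Objective 3x + 3y at each vertex:
  (0, 0): 0
  (0, 6): 18
  (2, 0): 6
Maximum is 18 at (0, 6).
Verify constraints at (x, y) = (0, 6):
  2*0 + 1*6 = 6 <= 8
  1*0 + 1*6 = 6 <= 11
  3*0 + 1*6 = 6 <= 6 (active)
  x = 0 >= 0, y = 6 >= 0. All constraints satisfied.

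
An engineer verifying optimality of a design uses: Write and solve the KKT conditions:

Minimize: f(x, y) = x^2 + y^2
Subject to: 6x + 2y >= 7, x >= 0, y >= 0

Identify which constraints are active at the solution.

KKT conditions for min x^2 + y^2 s.t. 6x + 2y >= 7, x >= 0, y >= 0:
Stationarity: 2x = mu*6 + mu_x, 2y = mu*2 + mu_y, with mu, mu_x, mu_y >= 0
Complementary slackness: mu*(6x + 2y - 7) = 0, mu_x*x = 0, mu_y*y = 0
(0, 0) is infeasible (6*0 + 2*0 < 7), so if mu = 0 stationarity would force x = mu_x/2 >= 0, y = mu_y/2 >= 0 with mu_x*x = mu_y*y = 0, i.e. x = y = 0: contradiction. Hence mu > 0 and 6x + 2y = 7 is active.
Try x > 0, y > 0 (so mu_x = mu_y = 0): x = 6*mu/2, y = 2*mu/2
Substitute: 6*(6*mu/2) + 2*(2*mu/2) = 7
  mu*40/2 = 7 => mu = 7/20
x* = 21/20 > 0, y* = 7/20 > 0, consistent with mu_x = mu_y = 0.
f is convex and the constraints are linear, so this KKT point is the global minimum.
f* = 49/40
Active constraints: 6x + 2y >= 7 (holds with equality, mu = 7/20 > 0); x >= 0 and y >= 0 are inactive (mu_x = mu_y = 0).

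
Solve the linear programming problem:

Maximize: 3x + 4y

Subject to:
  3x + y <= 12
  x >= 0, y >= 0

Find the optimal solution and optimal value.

The feasible region has vertices at [(0, 0), (4, 0), (0, 12)].
Checking objective 3x + 4y at each vertex:
  (0, 0): 3*0 + 4*0 = 0
  (4, 0): 3*4 + 4*0 = 12
  (0, 12): 3*0 + 4*12 = 48
Maximum is 48 at (0, 12).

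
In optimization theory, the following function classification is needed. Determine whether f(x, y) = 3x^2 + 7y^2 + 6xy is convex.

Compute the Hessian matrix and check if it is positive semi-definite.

f(x,y) = 3x^2 + 7y^2 + 6xy
Hessian H = [[6, 6], [6, 14]]
trace(H) = 20, det(H) = 48
Eigenvalues: (20 +/- sqrt(208)) / 2 = 17.21, 2.789
Since both eigenvalues > 0, f is convex.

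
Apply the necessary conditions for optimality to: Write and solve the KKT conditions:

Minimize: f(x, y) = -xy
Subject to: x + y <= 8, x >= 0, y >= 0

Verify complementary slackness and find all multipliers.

Problem: min -xy s.t. x + y <= 8 (multiplier lambda), x >= 0 (mu_x), y >= 0 (mu_y)
KKT stationarity: -y + lambda - mu_x = 0, -x + lambda - mu_y = 0, with lambda, mu_x, mu_y >= 0
Complementary slackness: lambda*(x + y - 8) = 0, mu_x*x = 0, mu_y*y = 0
If lambda = 0: y = -mu_x <= 0 and x = -mu_y <= 0 force x = y = 0 with f = 0; but x = y = 4 is feasible with f = -16 < 0, so this is not the minimum. Hence lambda > 0 and x + y = 8.
Try x > 0, y > 0 (so mu_x = mu_y = 0): y = lambda, x = lambda => x = y = lambda
x + y = 8 => 2*lambda = 8 => lambda = 4
x* = y* = 4 > 0, consistent with mu_x = mu_y = 0.
(Any feasible point with x = 0 or y = 0 has f = 0 > -16, so the minimum is not on those boundaries.)
min(-xy) = -16 (i.e. max xy = 16)
Multipliers: lambda = 4, mu_x = 0, mu_y = 0
Complementary slackness: lambda*(x + y - 8) = 4*(4 + 4 - 8) = 0, mu_x*x = 0*4 = 0, mu_y*y = 0*4 = 0. Satisfied.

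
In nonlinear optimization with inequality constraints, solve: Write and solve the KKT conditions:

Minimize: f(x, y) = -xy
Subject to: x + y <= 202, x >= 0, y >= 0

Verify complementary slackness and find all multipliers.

Problem: min -xy s.t. x + y <= 202 (multiplier lambda), x >= 0 (mu_x), y >= 0 (mu_y)
KKT stationarity: -y + lambda - mu_x = 0, -x + lambda - mu_y = 0, with lambda, mu_x, mu_y >= 0
Complementary slackness: lambda*(x + y - 202) = 0, mu_x*x = 0, mu_y*y = 0
If lambda = 0: y = -mu_x <= 0 and x = -mu_y <= 0 force x = y = 0 with f = 0; but x = y = 101 is feasible with f = -10201 < 0, so this is not the minimum. Hence lambda > 0 and x + y = 202.
Try x > 0, y > 0 (so mu_x = mu_y = 0): y = lambda, x = lambda => x = y = lambda
x + y = 202 => 2*lambda = 202 => lambda = 101
x* = y* = 101 > 0, consistent with mu_x = mu_y = 0.
(Any feasible point with x = 0 or y = 0 has f = 0 > -10201, so the minimum is not on those boundaries.)
min(-xy) = -10201 (i.e. max xy = 10201)
Multipliers: lambda = 101, mu_x = 0, mu_y = 0
Complementary slackness: lambda*(x + y - 202) = 101*(101 + 101 - 202) = 0, mu_x*x = 0*101 = 0, mu_y*y = 0*101 = 0. Satisfied.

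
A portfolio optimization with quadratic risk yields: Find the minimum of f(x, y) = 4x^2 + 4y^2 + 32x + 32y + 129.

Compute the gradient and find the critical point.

f(x,y) = 4x^2 + 4y^2 + 32x + 32y + 129
df/dx = 8x + (32) = 0  =>  x = -4
df/dy = 8y + (32) = 0  =>  y = -4
f(-4, -4) = 4*(-4)^2 + 4*(-4)^2 + 32*(-4) + 32*(-4) + 129 = 1
Hessian is diagonal with entries 8, 8 > 0, so this is a minimum.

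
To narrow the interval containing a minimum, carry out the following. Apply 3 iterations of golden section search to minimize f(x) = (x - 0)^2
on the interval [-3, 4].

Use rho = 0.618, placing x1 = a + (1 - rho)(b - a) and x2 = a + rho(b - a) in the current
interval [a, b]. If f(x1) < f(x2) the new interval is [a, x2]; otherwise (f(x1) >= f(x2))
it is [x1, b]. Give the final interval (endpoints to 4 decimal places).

Golden section search for min of f(x) = (x - 0)^2 on [-3, 4].
Each step: x1 = a + (1 - rho)(b - a), x2 = a + rho(b - a); if f(x1) < f(x2) keep [a, x2], otherwise keep [x1, b].
Step 1: [-3.0000, 4.0000], x1=-0.3260 (f=0.1063), x2=1.3260 (f=1.7583); f(x1) < f(x2) => keep [-3.0000, 1.3260]
Step 2: [-3.0000, 1.3260], x1=-1.3475 (f=1.8157), x2=-0.3265 (f=0.1066); f(x1) > f(x2) => keep [-1.3475, 1.3260]
Step 3: [-1.3475, 1.3260], x1=-0.3262 (f=0.1064), x2=0.3047 (f=0.0929); f(x1) > f(x2) => keep [-0.3262, 1.3260]
Final interval: [-0.3262, 1.3260]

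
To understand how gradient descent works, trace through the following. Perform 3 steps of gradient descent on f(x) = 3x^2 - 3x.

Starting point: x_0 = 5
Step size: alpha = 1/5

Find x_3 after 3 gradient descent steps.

f(x) = 3x^2 - 3x, f'(x) = 6x + (-3)
Step 1: f'(5) = 27, x_1 = 5 - 1/5 * 27 = -2/5
Step 2: f'(-2/5) = -27/5, x_2 = -2/5 - 1/5 * -27/5 = 17/25
Step 3: f'(17/25) = 27/25, x_3 = 17/25 - 1/5 * 27/25 = 58/125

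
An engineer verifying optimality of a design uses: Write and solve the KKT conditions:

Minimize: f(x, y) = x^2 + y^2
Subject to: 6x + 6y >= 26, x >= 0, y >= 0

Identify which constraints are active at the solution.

KKT conditions for min x^2 + y^2 s.t. 6x + 6y >= 26, x >= 0, y >= 0:
Stationarity: 2x = mu*6 + mu_x, 2y = mu*6 + mu_y, with mu, mu_x, mu_y >= 0
Complementary slackness: mu*(6x + 6y - 26) = 0, mu_x*x = 0, mu_y*y = 0
(0, 0) is infeasible (6*0 + 6*0 < 26), so if mu = 0 stationarity would force x = mu_x/2 >= 0, y = mu_y/2 >= 0 with mu_x*x = mu_y*y = 0, i.e. x = y = 0: contradiction. Hence mu > 0 and 6x + 6y = 26 is active.
Try x > 0, y > 0 (so mu_x = mu_y = 0): x = 6*mu/2, y = 6*mu/2
Substitute: 6*(6*mu/2) + 6*(6*mu/2) = 26
  mu*72/2 = 26 => mu = 13/18
x* = 13/6 > 0, y* = 13/6 > 0, consistent with mu_x = mu_y = 0.
f is convex and the constraints are linear, so this KKT point is the global minimum.
f* = 169/18
Active constraints: 6x + 6y >= 26 (holds with equality, mu = 13/18 > 0); x >= 0 and y >= 0 are inactive (mu_x = mu_y = 0).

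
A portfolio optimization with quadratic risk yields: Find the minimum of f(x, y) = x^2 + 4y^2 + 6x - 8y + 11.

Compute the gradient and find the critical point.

f(x,y) = x^2 + 4y^2 + 6x - 8y + 11
df/dx = 2x + (6) = 0  =>  x = -3
df/dy = 8y + (-8) = 0  =>  y = 1
f(-3, 1) = 1*(-3)^2 + 4*(1)^2 + 6*(-3) + -8*(1) + 11 = -2
Hessian is diagonal with entries 2, 8 > 0, so this is a minimum.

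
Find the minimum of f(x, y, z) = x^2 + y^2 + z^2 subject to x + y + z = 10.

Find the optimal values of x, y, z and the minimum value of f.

Using Lagrange multipliers on f = x^2 + y^2 + z^2 with constraint x + y + z = 10:
Conditions: 2*1*x = lambda, 2*1*y = lambda, 2*1*z = lambda
So x = lambda/2, y = lambda/2, z = lambda/2
Substituting into constraint: lambda * (3/2) = 10
lambda = 20/3
x = 10/3, y = 10/3, z = 10/3
Minimum value = 100/3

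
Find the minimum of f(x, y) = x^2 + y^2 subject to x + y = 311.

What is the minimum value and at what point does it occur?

Substitute y = 311 - x into f(x,y) = x^2 + y^2:
g(x) = x^2 + (311 - x)^2 = 2x^2 - 622x + 96721
g'(x) = 4x - 622 = 0  =>  x = 311/2
y = 311 - 311/2 = 311/2
Minimum value = (311/2)^2 + (311/2)^2 = 96721/2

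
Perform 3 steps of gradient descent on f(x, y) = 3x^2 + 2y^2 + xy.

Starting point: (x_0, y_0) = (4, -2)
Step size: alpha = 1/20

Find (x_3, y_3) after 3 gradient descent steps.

f(x,y) = 3x^2 + 2y^2 + xy
grad_x = 6x + 1y, grad_y = 4y + 1x
Step 1: grad = (22, -4), (29/10, -9/5)
Step 2: grad = (78/5, -43/10), (53/25, -317/200)
Step 3: grad = (2227/200, -211/50), (6253/4000, -687/500)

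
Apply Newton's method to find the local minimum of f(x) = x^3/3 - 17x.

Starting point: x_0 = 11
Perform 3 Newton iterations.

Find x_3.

f(x) = x^3/3 - 17x
f'(x) = x^2 - 17, f''(x) = 2x
Newton update: x_{n+1} = x_n - (x_n^2 - 17)/(2*x_n)
Step 1: x_0 = 11, f'=104, f''=22, x_1 = 69/11
Step 2: x_1 = 69/11, f'=2704/121, f''=138/11, x_2 = 3409/759
Step 3: x_2 = 3409/759, f'=1827904/576081, f''=6818/759, x_3 = 10707329/2587431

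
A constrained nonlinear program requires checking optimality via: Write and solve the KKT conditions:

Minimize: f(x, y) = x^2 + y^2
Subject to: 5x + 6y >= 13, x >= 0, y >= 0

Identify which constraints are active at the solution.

KKT conditions for min x^2 + y^2 s.t. 5x + 6y >= 13, x >= 0, y >= 0:
Stationarity: 2x = mu*5 + mu_x, 2y = mu*6 + mu_y, with mu, mu_x, mu_y >= 0
Complementary slackness: mu*(5x + 6y - 13) = 0, mu_x*x = 0, mu_y*y = 0
(0, 0) is infeasible (5*0 + 6*0 < 13), so if mu = 0 stationarity would force x = mu_x/2 >= 0, y = mu_y/2 >= 0 with mu_x*x = mu_y*y = 0, i.e. x = y = 0: contradiction. Hence mu > 0 and 5x + 6y = 13 is active.
Try x > 0, y > 0 (so mu_x = mu_y = 0): x = 5*mu/2, y = 6*mu/2
Substitute: 5*(5*mu/2) + 6*(6*mu/2) = 13
  mu*61/2 = 13 => mu = 26/61
x* = 65/61 > 0, y* = 78/61 > 0, consistent with mu_x = mu_y = 0.
f is convex and the constraints are linear, so this KKT point is the global minimum.
f* = 169/61
Active constraints: 5x + 6y >= 13 (holds with equality, mu = 26/61 > 0); x >= 0 and y >= 0 are inactive (mu_x = mu_y = 0).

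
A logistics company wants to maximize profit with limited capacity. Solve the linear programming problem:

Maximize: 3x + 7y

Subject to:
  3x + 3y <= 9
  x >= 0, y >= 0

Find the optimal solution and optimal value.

The feasible region has vertices at [(0, 0), (3, 0), (0, 3)].
Checking objective 3x + 7y at each vertex:
  (0, 0): 3*0 + 7*0 = 0
  (3, 0): 3*3 + 7*0 = 9
  (0, 3): 3*0 + 7*3 = 21
Maximum is 21 at (0, 3).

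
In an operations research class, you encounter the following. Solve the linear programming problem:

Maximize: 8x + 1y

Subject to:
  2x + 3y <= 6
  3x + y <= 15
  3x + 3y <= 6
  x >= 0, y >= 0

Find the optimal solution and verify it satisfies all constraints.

Feasible vertices: (0, 0), (0, 2), (2, 0)
Objective 8x + 1y at each vertex:
  (0, 0): 0
  (0, 2): 2
  (2, 0): 16
Maximum is 16 at (2, 0).
Verify constraints at (x, y) = (2, 0):
  2*2 + 3*0 = 4 <= 6
  3*2 + 1*0 = 6 <= 15
  3*2 + 3*0 = 6 <= 6 (active)
  x = 2 >= 0, y = 0 >= 0. All constraints satisfied.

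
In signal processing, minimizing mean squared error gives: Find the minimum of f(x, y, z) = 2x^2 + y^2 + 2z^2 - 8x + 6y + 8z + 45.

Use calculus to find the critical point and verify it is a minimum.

f(x,y,z) = 2x^2 + y^2 + 2z^2 - 8x + 6y + 8z + 45
df/dx = 4x + (-8) = 0 => x = 2
df/dy = 2y + (6) = 0 => y = -3
df/dz = 4z + (8) = 0 => z = -2
f(2,-3,-2) = 2*(2)^2 + 1*(-3)^2 + 2*(-2)^2 + -8*(2) + 6*(-3) + 8*(-2) + 45 = 20
Hessian is diagonal with entries 4, 2, 4 > 0, confirmed minimum.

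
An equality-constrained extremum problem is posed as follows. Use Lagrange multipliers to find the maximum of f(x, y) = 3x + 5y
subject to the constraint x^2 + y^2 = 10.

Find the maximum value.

Set up Lagrange conditions: grad f = lambda * grad g
  3 = 2*lambda*x
  5 = 2*lambda*y
From these: x/y = 3/5, so x = 3t, y = 5t for some t.
Substitute into constraint: (3t)^2 + (5t)^2 = 10
  t^2 * 34 = 10
  t = sqrt(10/34)
Maximum = 3*x + 5*y = (3^2 + 5^2)*t = 34 * sqrt(10/34) = sqrt(340)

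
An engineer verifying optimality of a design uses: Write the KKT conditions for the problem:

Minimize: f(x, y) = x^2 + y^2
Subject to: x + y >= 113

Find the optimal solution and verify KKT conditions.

KKT conditions for min x^2 + y^2 s.t. x + y >= 113:
Stationarity: 2x = mu, 2y = mu
So x = y = mu/2.
Complementary slackness: mu*(x + y - 113) = 0
Primal feasibility: x + y >= 113; dual feasibility: mu >= 0
If mu = 0 then x = y = 0, but 0 + 0 < 113 is infeasible, so the constraint is active.
Constraint active: x + y = 2*(mu/2) = 113 => mu = 113
x = y = 113/2, f = 12769/2
Verify: stationarity 2*(113/2) = 113 = mu; primal 113/2 + 113/2 = 113 >= 113; dual mu = 113 >= 0; complementary slackness 113*(113 - 113) = 0. All KKT conditions hold.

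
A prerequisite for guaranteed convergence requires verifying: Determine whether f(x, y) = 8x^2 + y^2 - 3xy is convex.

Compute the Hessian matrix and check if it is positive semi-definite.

f(x,y) = 8x^2 + y^2 - 3xy
Hessian H = [[16, -3], [-3, 2]]
trace(H) = 18, det(H) = 23
Eigenvalues: (18 +/- sqrt(232)) / 2 = 16.62, 1.384
Since both eigenvalues > 0, f is convex.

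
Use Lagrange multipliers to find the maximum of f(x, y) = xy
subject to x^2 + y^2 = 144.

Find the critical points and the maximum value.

Lagrange conditions: y = 2*lambda*x and x = 2*lambda*y
If x = 0 then y = 0, violating the constraint, so x, y != 0.
Dividing: y/x = x/y => x^2 = y^2 => y = x or y = -x
Constraint: 2x^2 = 144 => x^2 = 72 => x = +/-sqrt(72)
Critical points: (sqrt(72), sqrt(72)), (-sqrt(72), -sqrt(72)), (sqrt(72), -sqrt(72)), (-sqrt(72), sqrt(72))
  y = x:  xy = x^2 = 72  at (sqrt(72), sqrt(72)) and (-sqrt(72), -sqrt(72))
  y = -x: xy = -x^2 = -72 at (sqrt(72), -sqrt(72)) and (-sqrt(72), sqrt(72))
Maximum xy = 72 at (sqrt(72), sqrt(72)) and (-sqrt(72), -sqrt(72))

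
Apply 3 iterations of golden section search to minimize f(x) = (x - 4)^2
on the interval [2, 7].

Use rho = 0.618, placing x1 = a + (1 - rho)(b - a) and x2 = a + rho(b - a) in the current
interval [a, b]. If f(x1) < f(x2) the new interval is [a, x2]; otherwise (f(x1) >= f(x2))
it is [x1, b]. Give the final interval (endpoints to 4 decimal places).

Golden section search for min of f(x) = (x - 4)^2 on [2, 7].
Each step: x1 = a + (1 - rho)(b - a), x2 = a + rho(b - a); if f(x1) < f(x2) keep [a, x2], otherwise keep [x1, b].
Step 1: [2.0000, 7.0000], x1=3.9100 (f=0.0081), x2=5.0900 (f=1.1881); f(x1) < f(x2) => keep [2.0000, 5.0900]
Step 2: [2.0000, 5.0900], x1=3.1804 (f=0.6718), x2=3.9096 (f=0.0082); f(x1) > f(x2) => keep [3.1804, 5.0900]
Step 3: [3.1804, 5.0900], x1=3.9099 (f=0.0081), x2=4.3605 (f=0.1300); f(x1) < f(x2) => keep [3.1804, 4.3605]
Final interval: [3.1804, 4.3605]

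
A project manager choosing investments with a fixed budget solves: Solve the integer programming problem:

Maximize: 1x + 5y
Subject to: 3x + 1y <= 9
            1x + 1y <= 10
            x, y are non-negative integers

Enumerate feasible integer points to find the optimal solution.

Constraint 1: 3x + 1y <= 9
Constraint 2: 1x + 1y <= 10
Feasible x range (need y >= 0): 0 <= x <= min(9/3, 10/1) => x in {0, ..., 3}.
Enumerate feasible integer points row by row (the coefficient of y is 5 > 0, so for each x the largest feasible y gives the best value):
  x = 0: y <= min((9 - 3*0)/1, (10 - 1*0)/1) => y in {0, ..., 9}; best 1*0 + 5*9 = 45
  x = 1: y <= min((9 - 3*1)/1, (10 - 1*1)/1) => y in {0, ..., 6}; best 1*1 + 5*6 = 31
  x = 2: y <= min((9 - 3*2)/1, (10 - 1*2)/1) => y in {0, ..., 3}; best 1*2 + 5*3 = 17
  x = 3: y <= min((9 - 3*3)/1, (10 - 1*3)/1) => y in {0}; best 1*3 + 5*0 = 3
The maximum 1x + 5y = 45 is achieved at x = 0, y = 9.
Check: 3*0 + 1*9 = 9 <= 9 and 1*0 + 1*9 = 9 <= 10.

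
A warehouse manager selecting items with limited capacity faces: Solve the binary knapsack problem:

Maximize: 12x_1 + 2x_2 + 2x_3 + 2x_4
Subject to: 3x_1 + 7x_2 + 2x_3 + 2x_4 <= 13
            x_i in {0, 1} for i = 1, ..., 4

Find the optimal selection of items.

Items: item 1 (v=12, w=3), item 2 (v=2, w=7), item 3 (v=2, w=2), item 4 (v=2, w=2)
Capacity: 13
Checking all 16 subsets (w = total weight, v = total value):
  {}: w = 0, v = 0
  {1}: w = 3, v = 12
  {2}: w = 7, v = 2
  {3}: w = 2, v = 2
  {4}: w = 2, v = 2
  {1, 2}: w = 10, v = 14
  {1, 3}: w = 5, v = 14
  {1, 4}: w = 5, v = 14
  {2, 3}: w = 9, v = 4
  {2, 4}: w = 9, v = 4
  {3, 4}: w = 4, v = 4
  {1, 2, 3}: w = 12, v = 16
  {1, 2, 4}: w = 12, v = 16
  {1, 3, 4}: w = 7, v = 16
  {2, 3, 4}: w = 11, v = 6
  {1, 2, 3, 4}: w = 14 > 13, infeasible
Best feasible subset: items [1, 2, 3]
(The same value 16 is also attained by {1, 2, 4}, {1, 3, 4}.)
Total weight: 12 <= 13, total value: 16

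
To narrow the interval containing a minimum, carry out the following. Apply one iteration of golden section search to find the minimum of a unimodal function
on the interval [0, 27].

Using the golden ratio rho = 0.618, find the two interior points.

Golden section search on [0, 27].
Golden ratio rho = 0.618 (approx).
Interior points:
  x_1 = 0 + (1-0.618)*27 = 10.3140
  x_2 = 0 + 0.618*27 = 16.6860
Compare f(x_1) and f(x_2) to determine which subinterval to keep.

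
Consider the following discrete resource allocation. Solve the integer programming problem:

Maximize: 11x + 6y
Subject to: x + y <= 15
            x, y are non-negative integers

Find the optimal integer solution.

Objective: 11x + 6y, constraint: x + y <= 15
Coefficient of x is 11 >= coefficient of y is 6, so allocate the entire budget to x.
Optimal: x = 15, y = 0, value = 165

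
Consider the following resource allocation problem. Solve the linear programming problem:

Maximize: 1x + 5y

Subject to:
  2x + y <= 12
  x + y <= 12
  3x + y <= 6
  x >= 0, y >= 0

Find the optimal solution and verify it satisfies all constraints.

Feasible vertices: (0, 0), (0, 6), (2, 0)
Objective 1x + 5y at each vertex:
  (0, 0): 0
  (0, 6): 30
  (2, 0): 2
Maximum is 30 at (0, 6).
Verify constraints at (x, y) = (0, 6):
  2*0 + 1*6 = 6 <= 12
  1*0 + 1*6 = 6 <= 12
  3*0 + 1*6 = 6 <= 6 (active)
  x = 0 >= 0, y = 6 >= 0. All constraints satisfied.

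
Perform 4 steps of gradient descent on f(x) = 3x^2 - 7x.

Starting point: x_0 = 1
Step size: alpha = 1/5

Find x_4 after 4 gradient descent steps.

f(x) = 3x^2 - 7x, f'(x) = 6x + (-7)
Step 1: f'(1) = -1, x_1 = 1 - 1/5 * -1 = 6/5
Step 2: f'(6/5) = 1/5, x_2 = 6/5 - 1/5 * 1/5 = 29/25
Step 3: f'(29/25) = -1/25, x_3 = 29/25 - 1/5 * -1/25 = 146/125
Step 4: f'(146/125) = 1/125, x_4 = 146/125 - 1/5 * 1/125 = 729/625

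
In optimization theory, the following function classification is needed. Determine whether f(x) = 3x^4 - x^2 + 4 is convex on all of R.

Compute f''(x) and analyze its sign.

f(x) = 3x^4 - x^2 + 4
f'(x) = 12x^3 + -2x
f''(x) = 36x^2 + -2
f''(0) = -2 < 0, so not convex near x = 0
Therefore, f is not globally convex on R.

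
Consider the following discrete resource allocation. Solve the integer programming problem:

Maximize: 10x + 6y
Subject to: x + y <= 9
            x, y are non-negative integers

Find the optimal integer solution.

Objective: 10x + 6y, constraint: x + y <= 9
Coefficient of x is 10 >= coefficient of y is 6, so allocate the entire budget to x.
Optimal: x = 9, y = 0, value = 90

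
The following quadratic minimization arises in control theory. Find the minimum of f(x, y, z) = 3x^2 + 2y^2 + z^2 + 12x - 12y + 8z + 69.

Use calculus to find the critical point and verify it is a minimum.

f(x,y,z) = 3x^2 + 2y^2 + z^2 + 12x - 12y + 8z + 69
df/dx = 6x + (12) = 0 => x = -2
df/dy = 4y + (-12) = 0 => y = 3
df/dz = 2z + (8) = 0 => z = -4
f(-2,3,-4) = 3*(-2)^2 + 2*(3)^2 + 1*(-4)^2 + 12*(-2) + -12*(3) + 8*(-4) + 69 = 23
Hessian is diagonal with entries 6, 4, 2 > 0, confirmed minimum.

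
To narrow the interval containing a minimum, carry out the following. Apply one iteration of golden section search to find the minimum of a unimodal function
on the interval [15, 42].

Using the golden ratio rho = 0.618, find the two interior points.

Golden section search on [15, 42].
Golden ratio rho = 0.618 (approx).
Interior points:
  x_1 = 15 + (1-0.618)*27 = 25.3140
  x_2 = 15 + 0.618*27 = 31.6860
Compare f(x_1) and f(x_2) to determine which subinterval to keep.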